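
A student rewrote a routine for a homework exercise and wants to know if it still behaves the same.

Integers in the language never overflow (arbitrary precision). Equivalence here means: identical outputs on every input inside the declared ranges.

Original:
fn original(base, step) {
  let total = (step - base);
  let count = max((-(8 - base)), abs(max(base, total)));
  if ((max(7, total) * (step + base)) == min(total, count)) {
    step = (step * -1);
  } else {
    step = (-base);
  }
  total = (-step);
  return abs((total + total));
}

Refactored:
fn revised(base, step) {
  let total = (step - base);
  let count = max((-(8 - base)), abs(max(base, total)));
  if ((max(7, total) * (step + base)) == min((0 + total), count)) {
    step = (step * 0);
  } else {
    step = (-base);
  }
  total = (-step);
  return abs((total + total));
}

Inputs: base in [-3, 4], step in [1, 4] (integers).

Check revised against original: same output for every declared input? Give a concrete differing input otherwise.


Evaluate both at base=-3, step=4.
original: total = 7; count = 7; ((max(7, total) * (step + base)) == min(total, count)) -> true; step = -4; total = 4; return 8
revised: total = 7; count = 7; ((max(7, total) * (step + base)) == min((0 + total), count)) -> true; step = 0; total = 0; return 0
8 vs 0 — the two versions disagree here.
verdict: not equivalent; witness: base=-3, step=4


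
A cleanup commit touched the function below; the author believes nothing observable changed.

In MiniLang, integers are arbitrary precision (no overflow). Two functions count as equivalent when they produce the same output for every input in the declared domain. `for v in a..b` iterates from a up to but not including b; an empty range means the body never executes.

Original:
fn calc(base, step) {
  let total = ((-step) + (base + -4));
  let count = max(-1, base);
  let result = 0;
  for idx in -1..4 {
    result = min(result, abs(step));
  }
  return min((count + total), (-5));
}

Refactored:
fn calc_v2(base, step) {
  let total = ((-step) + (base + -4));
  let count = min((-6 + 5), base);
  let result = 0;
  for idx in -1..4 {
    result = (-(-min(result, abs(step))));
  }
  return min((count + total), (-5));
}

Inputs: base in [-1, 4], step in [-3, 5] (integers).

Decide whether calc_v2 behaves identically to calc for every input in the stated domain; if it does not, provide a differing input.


Take base=0, step=1.
calc: total := -5 | count := 0 | result := 0 | iter idx=-1: | result := 0 | iter idx=0: | result := 0 | iter idx=1: | result := 0 | iter idx=2: | result := 0 | iter idx=3: | result := 0 | result -5
calc_v2: total := -5 | count := -1 | result := 0 | iter idx=-1: | result := 0 | iter idx=0: | result := 0 | iter idx=1: | result := 0 | iter idx=2: | result := 0 | iter idx=3: | result := 0 | result -6
-5 != -6, so the rewrite changes behavior.
verdict: not equivalent; witness: base=0, step=1


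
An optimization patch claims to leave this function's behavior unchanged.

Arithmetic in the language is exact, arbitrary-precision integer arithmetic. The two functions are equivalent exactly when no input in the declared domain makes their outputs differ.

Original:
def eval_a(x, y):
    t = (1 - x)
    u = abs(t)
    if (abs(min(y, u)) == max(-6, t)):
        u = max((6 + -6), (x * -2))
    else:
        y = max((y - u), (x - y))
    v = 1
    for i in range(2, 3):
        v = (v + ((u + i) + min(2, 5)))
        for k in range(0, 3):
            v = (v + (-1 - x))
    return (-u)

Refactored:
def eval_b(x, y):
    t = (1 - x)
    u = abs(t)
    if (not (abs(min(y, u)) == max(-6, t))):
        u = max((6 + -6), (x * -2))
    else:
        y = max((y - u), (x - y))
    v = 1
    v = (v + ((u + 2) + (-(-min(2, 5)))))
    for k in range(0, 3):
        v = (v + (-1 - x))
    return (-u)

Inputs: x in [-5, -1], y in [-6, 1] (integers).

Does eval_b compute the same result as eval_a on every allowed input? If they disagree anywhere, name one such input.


Consider the input x=-5, y=-6.
eval_a: t becomes 6; next u becomes 6; next (abs(min(y, u)) == max(-6, t)) evaluates to true; next u becomes 10; next v becomes 1; next at i=2:; next v becomes 15; next at k=0:; next v becomes 19; next at k=1:; next v becomes 23; next at k=2:; next v becomes 27; next final value -10
eval_b: t becomes 6; next u becomes 6; next (not (abs(min(y, u)) == max(-6, t))) evaluates to false; next y becomes 1; next v becomes 1; next v becomes 11; next at k=0:; next v becomes 15; next at k=1:; next v becomes 19; next at k=2:; next v becomes 23; next final value -6
-10 vs -6 — the two versions disagree here.
verdict: not equivalent; witness: x=-5, y=-6


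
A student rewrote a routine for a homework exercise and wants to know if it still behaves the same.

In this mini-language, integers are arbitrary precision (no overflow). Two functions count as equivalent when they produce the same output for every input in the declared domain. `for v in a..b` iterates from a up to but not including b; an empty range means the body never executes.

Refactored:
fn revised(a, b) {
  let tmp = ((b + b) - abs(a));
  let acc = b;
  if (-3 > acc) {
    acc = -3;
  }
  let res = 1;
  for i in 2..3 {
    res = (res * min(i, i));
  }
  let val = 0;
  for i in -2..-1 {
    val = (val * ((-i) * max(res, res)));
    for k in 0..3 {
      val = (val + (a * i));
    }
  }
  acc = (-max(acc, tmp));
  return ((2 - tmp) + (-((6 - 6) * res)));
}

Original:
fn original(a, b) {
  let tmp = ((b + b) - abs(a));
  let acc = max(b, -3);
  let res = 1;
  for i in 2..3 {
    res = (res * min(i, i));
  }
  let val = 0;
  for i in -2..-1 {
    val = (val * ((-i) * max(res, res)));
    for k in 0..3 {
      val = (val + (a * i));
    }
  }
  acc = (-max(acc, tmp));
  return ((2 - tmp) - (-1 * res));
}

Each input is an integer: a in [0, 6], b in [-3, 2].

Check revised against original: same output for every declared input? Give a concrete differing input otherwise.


The rewrite breaks on a=0, b=-3, where the results are 10 and 8.
original: tmp becomes -6; next acc becomes -3; next res becomes 1; next at i=2:; next res becomes 2; next val becomes 0; next at i=-2:; next val becomes 0; next at k=0:; next val becomes 0; next at k=1:; next val becomes 0; next at k=2:; next val becomes 0; next acc becomes 3; next final value 10
revised: tmp becomes -6; next acc becomes -3; next (-3 > acc) evaluates to false; next res becomes 1; next at i=2:; next res becomes 2; next val becomes 0; next at i=-2:; next val becomes 0; next at k=0:; next val becomes 0; next at k=1:; next val becomes 0; next at k=2:; next val becomes 0; next acc becomes 3; next final value 8
verdict: not equivalent; witness: a=0, b=-3


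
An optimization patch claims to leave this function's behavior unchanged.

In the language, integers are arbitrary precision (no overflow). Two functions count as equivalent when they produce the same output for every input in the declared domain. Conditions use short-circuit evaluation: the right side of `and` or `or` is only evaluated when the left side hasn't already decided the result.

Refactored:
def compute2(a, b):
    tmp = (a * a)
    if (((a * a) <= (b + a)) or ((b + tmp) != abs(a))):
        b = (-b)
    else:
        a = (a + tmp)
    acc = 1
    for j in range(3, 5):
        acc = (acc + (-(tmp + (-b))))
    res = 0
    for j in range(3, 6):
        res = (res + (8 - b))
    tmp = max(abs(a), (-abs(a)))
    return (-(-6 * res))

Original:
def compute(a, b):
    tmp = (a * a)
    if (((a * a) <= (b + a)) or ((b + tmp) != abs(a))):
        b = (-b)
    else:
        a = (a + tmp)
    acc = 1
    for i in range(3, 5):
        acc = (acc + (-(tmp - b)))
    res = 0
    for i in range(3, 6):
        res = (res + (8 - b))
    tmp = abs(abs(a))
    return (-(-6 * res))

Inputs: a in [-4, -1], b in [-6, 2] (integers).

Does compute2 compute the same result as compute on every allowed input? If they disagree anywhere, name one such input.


Equivalent — the differences include arithmetic usage differs; and local variable names differ; and min/max/abs usage differs, yet no declared input distinguishes the two.
Spot check at a=-1, b=1 — compute: tmp=1, then (((a * a) <= (b + a)) or ((b + tmp) != abs(a))) is true, then b=-1, then acc=1, then (i=3), then acc=-1, then (i=4), then acc=-3, then res=0, then (i=3), then res=9, then (i=4), then res=18, then (i=5), then res=27, then tmp=1, then returns 162. compute2: tmp=1, then (((a * a) <= (b + a)) or ((b + tmp) != abs(a))) is true, then b=-1, then acc=1, then (j=3), then acc=-1, then (j=4), then acc=-3, then res=0, then (j=3), then res=9, then (j=4), then res=18, then (j=5), then res=27, then tmp=1, then returns 162. Both give 162.
Across all 36 domain points the two functions coincide.
verdict: equivalent


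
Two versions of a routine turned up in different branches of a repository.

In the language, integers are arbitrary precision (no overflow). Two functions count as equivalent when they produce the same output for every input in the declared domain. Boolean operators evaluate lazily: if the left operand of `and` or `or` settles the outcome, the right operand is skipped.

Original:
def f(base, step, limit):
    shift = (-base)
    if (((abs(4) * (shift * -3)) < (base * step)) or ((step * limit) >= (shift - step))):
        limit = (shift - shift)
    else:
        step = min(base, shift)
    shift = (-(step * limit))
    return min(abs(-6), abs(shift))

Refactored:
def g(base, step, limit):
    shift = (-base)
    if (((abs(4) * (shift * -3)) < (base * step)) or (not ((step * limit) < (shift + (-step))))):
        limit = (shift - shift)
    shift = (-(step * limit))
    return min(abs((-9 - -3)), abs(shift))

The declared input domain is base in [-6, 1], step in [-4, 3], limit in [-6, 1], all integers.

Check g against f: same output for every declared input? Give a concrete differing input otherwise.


Not equivalent: base=0, step=-4, limit=1 separates them (0 vs 4).
f: shift = 0; (((abs(4) * (shift * -3)) < (base * step)) or ((step * limit) >= (shift - step))) -> false; step = 0; shift = 0; return 0
g: shift = 0; (((abs(4) * (shift * -3)) < (base * step)) or (not ((step * limit) < (shift + (-step))))) -> false; shift = 4; return 4
verdict: not equivalent; witness: base=0, step=-4, limit=1


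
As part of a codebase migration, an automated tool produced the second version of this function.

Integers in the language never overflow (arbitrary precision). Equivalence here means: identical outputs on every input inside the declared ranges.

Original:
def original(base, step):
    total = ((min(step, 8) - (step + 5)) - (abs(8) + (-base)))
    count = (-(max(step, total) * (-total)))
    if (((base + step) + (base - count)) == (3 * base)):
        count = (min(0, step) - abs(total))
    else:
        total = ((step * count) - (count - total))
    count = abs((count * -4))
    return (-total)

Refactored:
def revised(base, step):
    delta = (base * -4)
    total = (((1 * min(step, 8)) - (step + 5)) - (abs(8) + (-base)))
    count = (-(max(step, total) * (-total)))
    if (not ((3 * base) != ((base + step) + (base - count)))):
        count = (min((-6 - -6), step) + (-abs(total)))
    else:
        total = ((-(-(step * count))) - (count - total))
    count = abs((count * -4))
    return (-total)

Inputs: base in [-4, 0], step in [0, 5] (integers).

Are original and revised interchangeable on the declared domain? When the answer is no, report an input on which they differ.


Equivalent — the differences include boolean connective usage differs, and local variable names differ, and comparison usage differs, and statement counts differ, and constant usage differs, and arithmetic usage differs, yet no declared input distinguishes the two.
As a probe, take base=-2, step=4: original runs total := -15 | count := -60 | (((base + step) + (base - count)) == (3 * base)): false | total := -195 | count := 240 | result 195; revised runs delta := 8 | total := -15 | count := -60 | (not ((3 * base) != ((base + step) + (base - count)))): false | total := -195 | count := 240 | result 195; both end at 195.
Checked all 30 inputs in the declared domain: the outputs agree on every one.
verdict: equivalent


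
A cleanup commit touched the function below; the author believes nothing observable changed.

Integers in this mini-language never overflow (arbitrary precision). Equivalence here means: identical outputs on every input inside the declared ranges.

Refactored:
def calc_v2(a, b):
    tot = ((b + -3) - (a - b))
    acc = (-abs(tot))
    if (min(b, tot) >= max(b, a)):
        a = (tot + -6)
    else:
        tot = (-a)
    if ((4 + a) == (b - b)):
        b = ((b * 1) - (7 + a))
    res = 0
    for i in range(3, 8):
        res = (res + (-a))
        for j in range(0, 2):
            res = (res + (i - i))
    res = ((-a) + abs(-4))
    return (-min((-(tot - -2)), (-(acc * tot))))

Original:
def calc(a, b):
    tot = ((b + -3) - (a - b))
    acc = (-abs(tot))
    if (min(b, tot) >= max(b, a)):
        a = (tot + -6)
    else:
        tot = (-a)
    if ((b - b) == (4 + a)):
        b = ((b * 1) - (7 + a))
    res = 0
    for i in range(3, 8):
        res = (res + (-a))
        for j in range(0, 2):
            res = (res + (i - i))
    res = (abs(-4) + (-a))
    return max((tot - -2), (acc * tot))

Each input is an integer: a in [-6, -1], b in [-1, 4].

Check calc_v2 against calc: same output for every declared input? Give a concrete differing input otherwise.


The two are interchangeable: min/max/abs usage differs, and every declared input agrees.
One worked example (a=-4, b=2) — calc: tot=5, then acc=-5, then (min(b, tot) >= max(b, a)) is true, then a=-1, then ((b - b) == (4 + a)) is false, then res=0, then (i=3), then res=1, then (j=0), then res=1, then (j=1), then res=1, then (i=4), then res=2, then (j=0), then res=2, then (j=1), then res=2, then (i=5), then res=3, then (j=0), then res=3, then (j=1), then res=3, then (i=6), then res=4, then (j=0), then res=4, then (j=1), then res=4, then (i=7), then res=5, then (j=0), then res=5, then (j=1), then res=5, then res=5, then returns 7; calc_v2: tot=5, then acc=-5, then (min(b, tot) >= max(b, a)) is true, then a=-1, then ((4 + a) == (b - b)) is false, then res=0, then (i=3), then res=1, then (j=0), then res=1, then (j=1), then res=1, then (i=4), then res=2, then (j=0), then res=2, then (j=1), then res=2, then (i=5), then res=3, then (j=0), then res=3, then (j=1), then res=3, then (i=6), then res=4, then (j=0), then res=4, then (j=1), then res=4, then (i=7), then res=5, then (j=0), then res=5, then (j=1), then res=5, then res=5, then returns 7; agreement on 7.
Across all 36 domain points the two functions coincide.
verdict: equivalent


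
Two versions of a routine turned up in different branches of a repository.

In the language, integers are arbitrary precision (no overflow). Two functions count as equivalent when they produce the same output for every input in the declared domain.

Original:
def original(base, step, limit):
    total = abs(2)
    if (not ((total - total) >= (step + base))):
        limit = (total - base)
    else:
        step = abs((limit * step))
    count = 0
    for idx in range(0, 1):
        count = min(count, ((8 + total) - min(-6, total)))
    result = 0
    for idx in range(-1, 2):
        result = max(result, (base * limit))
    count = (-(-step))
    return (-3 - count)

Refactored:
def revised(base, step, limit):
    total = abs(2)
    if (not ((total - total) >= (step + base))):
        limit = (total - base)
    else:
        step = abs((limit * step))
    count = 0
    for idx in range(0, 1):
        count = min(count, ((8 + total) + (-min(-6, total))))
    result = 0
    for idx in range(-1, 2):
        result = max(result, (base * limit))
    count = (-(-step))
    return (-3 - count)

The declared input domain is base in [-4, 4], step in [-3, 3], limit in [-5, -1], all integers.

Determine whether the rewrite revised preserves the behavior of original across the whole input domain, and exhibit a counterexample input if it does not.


Reading the diff, among the changes: arithmetic usage differs.
Spot check at base=4, step=0, limit=-5 — original: total = 2; (not ((total - total) >= (step + base))) -> true; limit = -2; count = 0; [idx=0]; count = 0; result = 0; [idx=-1]; result = 0; [idx=0]; result = 0; [idx=1]; result = 0; count = 0; return -3. revised: total = 2; (not ((total - total) >= (step + base))) -> true; limit = -2; count = 0; [idx=0]; count = 0; result = 0; [idx=-1]; result = 0; [idx=0]; result = 0; [idx=1]; result = 0; count = 0; return -3. Both give -3.
Across all 315 domain points the two functions coincide.
verdict: equivalent


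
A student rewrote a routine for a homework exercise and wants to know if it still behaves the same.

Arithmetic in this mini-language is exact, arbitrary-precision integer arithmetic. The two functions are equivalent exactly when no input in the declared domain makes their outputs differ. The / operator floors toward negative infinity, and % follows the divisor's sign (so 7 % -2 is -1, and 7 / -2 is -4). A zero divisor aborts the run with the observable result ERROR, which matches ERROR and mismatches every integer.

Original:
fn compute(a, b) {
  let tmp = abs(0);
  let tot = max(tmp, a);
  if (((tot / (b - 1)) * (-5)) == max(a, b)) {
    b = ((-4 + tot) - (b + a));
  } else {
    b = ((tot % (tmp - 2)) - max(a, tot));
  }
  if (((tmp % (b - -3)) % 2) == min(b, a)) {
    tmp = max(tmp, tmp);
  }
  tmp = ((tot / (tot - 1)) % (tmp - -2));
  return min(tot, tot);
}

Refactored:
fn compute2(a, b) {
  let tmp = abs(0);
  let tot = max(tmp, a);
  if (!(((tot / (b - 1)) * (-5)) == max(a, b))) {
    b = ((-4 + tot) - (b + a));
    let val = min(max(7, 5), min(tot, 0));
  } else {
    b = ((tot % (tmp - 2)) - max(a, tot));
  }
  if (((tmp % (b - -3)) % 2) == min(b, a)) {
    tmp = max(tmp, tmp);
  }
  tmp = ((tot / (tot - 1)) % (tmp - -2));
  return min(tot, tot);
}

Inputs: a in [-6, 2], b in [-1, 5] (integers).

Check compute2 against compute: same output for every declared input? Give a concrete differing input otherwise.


Run the pair on a=-6, b=5.
compute: tmp=0, then tot=0, then (((tot / (b - 1)) * (-5)) == max(a, b)) is false, then b=0, then (((tmp % (b - -3)) % 2) == min(b, a)) is false, then tmp=0, then returns 0
compute2: tmp=0, then tot=0, then (!(((tot / (b - 1)) * (-5)) == max(a, b))) is true, then b=-3, then val=0, then a zero divisor aborts: ERROR
0 against ERROR: the behavior changed.
verdict: not equivalent; witness: a=-6, b=5


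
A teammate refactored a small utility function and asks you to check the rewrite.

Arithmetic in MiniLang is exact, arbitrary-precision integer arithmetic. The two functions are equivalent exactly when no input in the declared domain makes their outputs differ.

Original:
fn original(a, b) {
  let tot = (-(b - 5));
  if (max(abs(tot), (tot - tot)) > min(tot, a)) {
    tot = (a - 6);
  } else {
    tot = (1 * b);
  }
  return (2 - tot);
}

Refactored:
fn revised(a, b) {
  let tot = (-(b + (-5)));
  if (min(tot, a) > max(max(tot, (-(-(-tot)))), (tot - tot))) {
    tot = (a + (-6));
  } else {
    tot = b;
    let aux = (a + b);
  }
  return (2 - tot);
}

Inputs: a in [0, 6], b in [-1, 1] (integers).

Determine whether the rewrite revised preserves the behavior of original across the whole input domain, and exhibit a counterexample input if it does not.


a=0, b=-1 yields 8 from original but 3 from revised.
verdict: not equivalent; witness: a=0, b=-1


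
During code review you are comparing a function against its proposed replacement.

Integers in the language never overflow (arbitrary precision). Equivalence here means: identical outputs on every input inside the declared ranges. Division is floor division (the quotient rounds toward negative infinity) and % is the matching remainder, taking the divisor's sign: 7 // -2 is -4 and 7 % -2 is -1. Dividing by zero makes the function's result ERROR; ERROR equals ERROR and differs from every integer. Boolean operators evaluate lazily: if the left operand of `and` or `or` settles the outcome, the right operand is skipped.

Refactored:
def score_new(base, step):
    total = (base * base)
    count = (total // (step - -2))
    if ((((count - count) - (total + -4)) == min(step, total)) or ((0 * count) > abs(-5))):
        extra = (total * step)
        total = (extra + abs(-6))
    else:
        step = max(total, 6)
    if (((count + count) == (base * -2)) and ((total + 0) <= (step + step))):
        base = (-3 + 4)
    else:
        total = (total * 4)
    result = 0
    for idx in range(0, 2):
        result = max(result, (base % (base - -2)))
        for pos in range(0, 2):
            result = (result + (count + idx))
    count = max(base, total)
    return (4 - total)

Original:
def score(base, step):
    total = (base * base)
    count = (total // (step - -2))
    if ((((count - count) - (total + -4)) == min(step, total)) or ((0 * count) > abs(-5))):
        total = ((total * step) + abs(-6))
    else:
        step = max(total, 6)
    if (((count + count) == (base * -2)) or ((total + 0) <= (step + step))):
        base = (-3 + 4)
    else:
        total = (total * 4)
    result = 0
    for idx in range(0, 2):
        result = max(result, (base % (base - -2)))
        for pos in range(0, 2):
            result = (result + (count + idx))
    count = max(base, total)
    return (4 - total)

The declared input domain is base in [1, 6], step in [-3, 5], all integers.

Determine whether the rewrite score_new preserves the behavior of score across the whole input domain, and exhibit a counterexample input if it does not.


At base=1, step=-1: score gives 3, score_new gives 0.
verdict: not equivalent; witness: base=1, step=-1


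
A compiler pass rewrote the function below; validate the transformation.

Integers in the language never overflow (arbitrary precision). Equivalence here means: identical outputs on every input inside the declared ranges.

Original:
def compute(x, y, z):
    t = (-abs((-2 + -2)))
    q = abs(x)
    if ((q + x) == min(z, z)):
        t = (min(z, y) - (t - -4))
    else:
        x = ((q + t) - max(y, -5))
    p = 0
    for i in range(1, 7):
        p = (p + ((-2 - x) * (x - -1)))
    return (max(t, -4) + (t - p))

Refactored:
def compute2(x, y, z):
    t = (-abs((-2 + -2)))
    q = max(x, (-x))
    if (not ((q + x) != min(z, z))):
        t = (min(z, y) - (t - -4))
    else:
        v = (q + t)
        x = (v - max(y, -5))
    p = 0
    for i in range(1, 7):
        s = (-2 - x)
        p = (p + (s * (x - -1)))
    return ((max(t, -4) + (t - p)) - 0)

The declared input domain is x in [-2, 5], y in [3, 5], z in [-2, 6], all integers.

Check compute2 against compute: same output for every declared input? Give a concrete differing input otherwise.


Behavior is preserved: although arithmetic usage differs, min/max/abs usage differs, comparison usage differs, constant usage differs, boolean connective usage differs, statement counts differ, local variable names differ, the outputs never diverge.
As a probe, take x=-2, y=5, z=5: compute runs t := -4 | q := 2 | ((q + x) == min(z, z)): false | x := -7 | p := 0 | iter i=1: | p := -30 | iter i=2: | p := -60 | iter i=3: | p := -90 | iter i=4: | p := -120 | iter i=5: | p := -150 | iter i=6: | p := -180 | result 172; compute2 runs t := -4 | q := 2 | (not ((q + x) != min(z, z))): false | v := -2 | x := -7 | p := 0 | iter i=1: | s := 5 | p := -30 | iter i=2: | s := 5 | p := -60 | iter i=3: | s := 5 | p := -90 | iter i=4: | s := 5 | p := -120 | iter i=5: | s := 5 | p := -150 | iter i=6: | s := 5 | p := -180 | result 172; both end at 172.
Checked all 216 inputs in the declared domain: the outputs agree on every one.
verdict: equivalent


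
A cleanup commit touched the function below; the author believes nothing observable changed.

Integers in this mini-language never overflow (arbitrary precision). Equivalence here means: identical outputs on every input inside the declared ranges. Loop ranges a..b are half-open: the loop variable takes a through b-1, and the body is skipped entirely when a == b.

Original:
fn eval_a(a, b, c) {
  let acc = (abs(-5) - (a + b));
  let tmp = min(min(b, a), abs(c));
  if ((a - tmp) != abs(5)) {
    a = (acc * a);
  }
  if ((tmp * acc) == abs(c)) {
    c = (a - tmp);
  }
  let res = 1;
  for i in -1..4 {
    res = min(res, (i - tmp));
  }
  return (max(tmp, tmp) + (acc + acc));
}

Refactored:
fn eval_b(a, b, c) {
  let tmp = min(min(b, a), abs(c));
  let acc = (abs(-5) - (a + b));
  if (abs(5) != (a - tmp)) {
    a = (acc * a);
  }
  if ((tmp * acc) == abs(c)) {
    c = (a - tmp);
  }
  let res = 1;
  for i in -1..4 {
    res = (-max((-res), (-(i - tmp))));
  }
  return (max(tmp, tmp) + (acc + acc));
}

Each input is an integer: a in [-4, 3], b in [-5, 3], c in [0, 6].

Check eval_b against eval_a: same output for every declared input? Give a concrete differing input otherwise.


Behavior is preserved: although min/max/abs usage differs, the outputs never diverge.
Spot check at a=0, b=3, c=5 — eval_a: acc := 2 | tmp := 0 | ((a - tmp) != abs(5)): true | a := 0 | ((tmp * acc) == abs(c)): false | res := 1 | iter i=-1: | res := -1 | iter i=0: | res := -1 | iter i=1: | res := -1 | iter i=2: | res := -1 | iter i=3: | res := -1 | result 4. eval_b: tmp := 0 | acc := 2 | (abs(5) != (a - tmp)): true | a := 0 | ((tmp * acc) == abs(c)): false | res := 1 | iter i=-1: | res := -1 | iter i=0: | res := -1 | iter i=1: | res := -1 | iter i=2: | res := -1 | iter i=3: | res := -1 | result 4. Both give 4.
Sweeping the whole domain (504 inputs) finds no disagreement.
verdict: equivalent


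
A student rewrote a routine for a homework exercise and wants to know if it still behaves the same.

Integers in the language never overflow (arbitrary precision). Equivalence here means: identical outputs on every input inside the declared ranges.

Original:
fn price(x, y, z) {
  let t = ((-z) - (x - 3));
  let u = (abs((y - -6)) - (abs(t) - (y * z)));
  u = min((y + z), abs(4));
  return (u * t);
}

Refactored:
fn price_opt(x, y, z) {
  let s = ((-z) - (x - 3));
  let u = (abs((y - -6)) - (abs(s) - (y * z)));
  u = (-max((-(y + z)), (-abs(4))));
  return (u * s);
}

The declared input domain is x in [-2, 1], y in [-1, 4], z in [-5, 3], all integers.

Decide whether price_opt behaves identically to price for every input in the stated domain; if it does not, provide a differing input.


Differences: min/max/abs usage differs; and local variable names differ — yet all 216 inputs agree.
verdict: equivalent


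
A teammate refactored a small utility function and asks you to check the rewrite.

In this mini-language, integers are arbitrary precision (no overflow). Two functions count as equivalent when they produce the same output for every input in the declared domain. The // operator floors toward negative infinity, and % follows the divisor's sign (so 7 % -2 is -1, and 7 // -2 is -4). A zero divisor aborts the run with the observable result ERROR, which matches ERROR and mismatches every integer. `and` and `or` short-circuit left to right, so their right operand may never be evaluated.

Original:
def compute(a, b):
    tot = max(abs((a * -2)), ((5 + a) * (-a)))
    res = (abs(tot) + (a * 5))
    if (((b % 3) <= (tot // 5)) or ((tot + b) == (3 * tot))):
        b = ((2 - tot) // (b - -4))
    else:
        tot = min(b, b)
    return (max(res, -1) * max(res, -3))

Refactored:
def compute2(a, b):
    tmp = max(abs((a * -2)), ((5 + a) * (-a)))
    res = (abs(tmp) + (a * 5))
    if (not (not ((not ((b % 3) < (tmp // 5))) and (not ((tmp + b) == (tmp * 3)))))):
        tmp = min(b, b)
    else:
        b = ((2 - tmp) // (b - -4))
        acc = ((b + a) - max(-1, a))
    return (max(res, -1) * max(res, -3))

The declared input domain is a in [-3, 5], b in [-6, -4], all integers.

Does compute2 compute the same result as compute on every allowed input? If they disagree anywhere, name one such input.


Consider the input a=5, b=-4.
compute: tot becomes 10; next res becomes 35; next (((b % 3) <= (tot // 5)) or ((tot + b) == (3 * tot))) evaluates to true; next hits division by zero so the output is ERROR
compute2: tmp becomes 10; next res becomes 35; next (not (not ((not ((b % 3) < (tmp // 5))) and (not ((tmp + b) == (tmp * 3)))))) evaluates to true; next tmp becomes -4; next final value 1225
ERROR vs 1225 — the two versions disagree here.
verdict: not equivalent; witness: a=5, b=-4


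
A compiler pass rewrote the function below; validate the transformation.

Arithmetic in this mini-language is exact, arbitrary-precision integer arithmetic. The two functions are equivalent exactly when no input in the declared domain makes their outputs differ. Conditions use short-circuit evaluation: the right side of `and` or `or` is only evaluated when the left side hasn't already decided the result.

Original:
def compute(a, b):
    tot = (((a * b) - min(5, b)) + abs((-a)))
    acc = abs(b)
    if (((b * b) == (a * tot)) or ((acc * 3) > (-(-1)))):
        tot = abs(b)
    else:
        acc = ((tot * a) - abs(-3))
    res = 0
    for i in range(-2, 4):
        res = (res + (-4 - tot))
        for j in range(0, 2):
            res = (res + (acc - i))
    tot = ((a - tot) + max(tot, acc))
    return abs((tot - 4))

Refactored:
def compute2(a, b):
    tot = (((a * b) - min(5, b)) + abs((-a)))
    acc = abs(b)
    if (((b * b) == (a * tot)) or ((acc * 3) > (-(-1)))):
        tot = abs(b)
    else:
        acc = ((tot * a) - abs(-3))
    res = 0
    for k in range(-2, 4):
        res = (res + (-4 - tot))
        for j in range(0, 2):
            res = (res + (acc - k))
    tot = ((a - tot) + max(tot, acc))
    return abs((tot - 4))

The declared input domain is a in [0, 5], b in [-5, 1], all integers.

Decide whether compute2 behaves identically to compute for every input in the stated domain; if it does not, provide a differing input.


The two are interchangeable: local variable names differ, and every declared input agrees.
Tracing a=1, b=0: compute: tot = 1; acc = 0; (((b * b) == (a * tot)) or ((acc * 3) > (-(-1)))) -> false; acc = -2; res = 0; [i=-2]; res = -5; [j=0]; res = -5; [j=1]; res = -5; [i=-1]; res = -10; [j=0]; res = -11; [j=1]; res = -12; [i=0]; res = -17; [j=0]; res = -19; [j=1]; res = -21; [i=1]; res = -26; [j=0]; res = -29; [j=1]; res = -32; [i=2]; res = -37; [j=0]; res = -41; [j=1]; res = -45; [i=3]; res = -50; [j=0]; res = -55; [j=1]; res = -60; tot = 1; return 3 | compute2: tot = 1; acc = 0; (((b * b) == (a * tot)) or ((acc * 3) > (-(-1)))) -> false; acc = -2; res = 0; [k=-2]; res = -5; [j=0]; res = -5; [j=1]; res = -5; [k=-1]; res = -10; [j=0]; res = -11; [j=1]; res = -12; [k=0]; res = -17; [j=0]; res = -19; [j=1]; res = -21; [k=1]; res = -26; [j=0]; res = -29; [j=1]; res = -32; [k=2]; res = -37; [j=0]; res = -41; [j=1]; res = -45; [k=3]; res = -50; [j=0]; res = -55; [j=1]; res = -60; tot = 1; return 3 — matching result 3.
An exhaustive pass over the 42 declared inputs shows identical outputs.
verdict: equivalent


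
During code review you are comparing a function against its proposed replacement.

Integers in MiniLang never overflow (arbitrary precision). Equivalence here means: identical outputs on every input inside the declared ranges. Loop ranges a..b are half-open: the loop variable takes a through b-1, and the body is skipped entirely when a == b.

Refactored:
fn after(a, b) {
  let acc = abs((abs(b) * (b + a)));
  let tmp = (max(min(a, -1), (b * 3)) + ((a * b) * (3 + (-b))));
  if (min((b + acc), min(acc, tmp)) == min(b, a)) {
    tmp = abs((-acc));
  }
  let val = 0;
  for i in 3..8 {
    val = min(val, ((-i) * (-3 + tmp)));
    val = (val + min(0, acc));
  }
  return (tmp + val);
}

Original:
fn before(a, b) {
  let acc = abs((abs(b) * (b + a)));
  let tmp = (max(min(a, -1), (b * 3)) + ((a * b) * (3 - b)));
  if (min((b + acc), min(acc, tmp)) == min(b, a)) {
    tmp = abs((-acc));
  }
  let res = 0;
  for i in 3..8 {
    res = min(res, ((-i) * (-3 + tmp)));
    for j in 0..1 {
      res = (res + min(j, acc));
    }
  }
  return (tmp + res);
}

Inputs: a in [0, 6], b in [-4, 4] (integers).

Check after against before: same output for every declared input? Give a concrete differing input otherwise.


This is a faithful refactor — constant usage differs; also loop structure differs; also arithmetic usage differs; also statement counts differ; also local variable names differ, but the computed results match everywhere.
Tracing a=6, b=-2: before: acc=8, then tmp=-61, then (min((b + acc), min(acc, tmp)) == min(b, a)) is false, then res=0, then (i=3), then res=0, then (j=0), then res=0, then (i=4), then res=0, then (j=0), then res=0, then (i=5), then res=0, then (j=0), then res=0, then (i=6), then res=0, then (j=0), then res=0, then (i=7), then res=0, then (j=0), then res=0, then returns -61 | after: acc=8, then tmp=-61, then (min((b + acc), min(acc, tmp)) == min(b, a)) is false, then val=0, then (i=3), then val=0, then val=0, then (i=4), then val=0, then val=0, then (i=5), then val=0, then val=0, then (i=6), then val=0, then val=0, then (i=7), then val=0, then val=0, then returns -61 — matching result -61.
Every one of the 63 inputs gives matching results.
verdict: equivalent


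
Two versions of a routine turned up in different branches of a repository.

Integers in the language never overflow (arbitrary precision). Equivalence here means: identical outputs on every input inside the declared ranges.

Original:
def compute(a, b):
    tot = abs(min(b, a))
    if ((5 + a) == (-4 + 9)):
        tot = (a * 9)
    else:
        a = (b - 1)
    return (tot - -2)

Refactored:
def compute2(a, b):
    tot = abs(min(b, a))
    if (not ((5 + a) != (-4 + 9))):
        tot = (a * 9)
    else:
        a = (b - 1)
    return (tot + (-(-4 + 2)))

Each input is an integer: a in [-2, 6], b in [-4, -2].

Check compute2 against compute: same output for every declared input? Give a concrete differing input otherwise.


The two are interchangeable: comparison usage differs; also arithmetic usage differs; also constant usage differs; also boolean connective usage differs, and every declared input agrees.
As a probe, take a=3, b=-3: compute runs tot=3, then ((5 + a) == (-4 + 9)) is false, then a=-4, then returns 5; compute2 runs tot=3, then (not ((5 + a) != (-4 + 9))) is false, then a=-4, then returns 5; both end at 5.
An exhaustive pass over the 27 declared inputs shows identical outputs.
verdict: equivalent


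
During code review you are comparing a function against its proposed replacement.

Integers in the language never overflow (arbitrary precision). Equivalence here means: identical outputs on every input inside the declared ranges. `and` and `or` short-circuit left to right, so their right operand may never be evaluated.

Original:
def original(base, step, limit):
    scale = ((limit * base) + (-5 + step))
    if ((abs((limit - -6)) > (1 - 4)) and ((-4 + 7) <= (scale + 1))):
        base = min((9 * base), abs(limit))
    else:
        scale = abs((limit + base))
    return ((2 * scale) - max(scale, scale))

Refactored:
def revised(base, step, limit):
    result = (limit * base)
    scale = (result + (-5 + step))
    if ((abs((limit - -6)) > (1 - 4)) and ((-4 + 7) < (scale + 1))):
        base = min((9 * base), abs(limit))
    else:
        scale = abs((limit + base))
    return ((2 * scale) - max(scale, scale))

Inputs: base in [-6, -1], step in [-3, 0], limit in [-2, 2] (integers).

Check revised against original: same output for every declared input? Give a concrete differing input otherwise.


Take base=-5, step=-3, limit=-2.
original: scale becomes 2; next ((abs((limit - -6)) > (1 - 4)) and ((-4 + 7) <= (scale + 1))) evaluates to true; next base becomes -45; next final value 2
revised: result becomes 10; next scale becomes 2; next ((abs((limit - -6)) > (1 - 4)) and ((-4 + 7) < (scale + 1))) evaluates to false; next scale becomes 7; next final value 7
2 vs 7 — the two versions disagree here.
verdict: not equivalent; witness: base=-5, step=-3, limit=-2


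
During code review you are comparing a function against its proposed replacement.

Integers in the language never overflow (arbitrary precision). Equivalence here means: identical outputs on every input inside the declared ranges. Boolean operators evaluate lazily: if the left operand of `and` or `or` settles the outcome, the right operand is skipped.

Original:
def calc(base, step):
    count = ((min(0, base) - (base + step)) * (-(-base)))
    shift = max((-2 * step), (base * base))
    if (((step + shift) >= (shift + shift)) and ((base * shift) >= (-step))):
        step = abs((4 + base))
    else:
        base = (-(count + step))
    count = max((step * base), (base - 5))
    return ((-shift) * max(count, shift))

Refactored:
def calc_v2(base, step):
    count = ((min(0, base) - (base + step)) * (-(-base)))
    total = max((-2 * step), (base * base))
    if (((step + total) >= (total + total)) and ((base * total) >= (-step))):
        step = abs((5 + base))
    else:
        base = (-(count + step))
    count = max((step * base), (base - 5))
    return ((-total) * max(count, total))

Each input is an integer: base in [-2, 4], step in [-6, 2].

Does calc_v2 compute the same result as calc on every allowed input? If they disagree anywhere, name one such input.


Consider the input base=1, step=1.
calc: count = -2; shift = 1; (((step + shift) >= (shift + shift)) and ((base * shift) >= (-step))) -> true; step = 5; count = 5; return -5
calc_v2: count = -2; total = 1; (((step + total) >= (total + total)) and ((base * total) >= (-step))) -> true; step = 6; count = 6; return -6
-5 and -6 differ, so these are not the same function on this domain.
verdict: not equivalent; witness: base=1, step=1


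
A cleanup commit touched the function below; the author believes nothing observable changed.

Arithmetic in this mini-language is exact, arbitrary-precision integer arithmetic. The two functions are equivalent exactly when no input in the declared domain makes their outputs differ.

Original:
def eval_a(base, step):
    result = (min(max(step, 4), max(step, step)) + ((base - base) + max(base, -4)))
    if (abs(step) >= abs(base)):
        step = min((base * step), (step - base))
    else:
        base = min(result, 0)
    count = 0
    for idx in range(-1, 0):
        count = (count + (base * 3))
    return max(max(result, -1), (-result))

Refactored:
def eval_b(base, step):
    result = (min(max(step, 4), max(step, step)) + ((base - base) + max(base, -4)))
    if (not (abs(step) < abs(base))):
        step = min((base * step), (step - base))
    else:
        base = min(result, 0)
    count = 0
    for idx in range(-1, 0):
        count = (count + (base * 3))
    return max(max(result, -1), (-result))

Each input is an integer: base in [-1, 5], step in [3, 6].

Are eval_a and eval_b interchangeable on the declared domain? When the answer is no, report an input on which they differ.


Behavior is preserved: although comparison usage differs, plus boolean connective usage differs, the outputs never diverge.
Spot check at base=1, step=6 — eval_a: result = 7; (abs(step) >= abs(base)) -> true; step = 5; count = 0; [idx=-1]; count = 3; return 7. eval_b: result = 7; (not (abs(step) < abs(base))) -> true; step = 5; count = 0; [idx=-1]; count = 3; return 7. Both give 7.
Every one of the 28 inputs gives matching results.
verdict: equivalent


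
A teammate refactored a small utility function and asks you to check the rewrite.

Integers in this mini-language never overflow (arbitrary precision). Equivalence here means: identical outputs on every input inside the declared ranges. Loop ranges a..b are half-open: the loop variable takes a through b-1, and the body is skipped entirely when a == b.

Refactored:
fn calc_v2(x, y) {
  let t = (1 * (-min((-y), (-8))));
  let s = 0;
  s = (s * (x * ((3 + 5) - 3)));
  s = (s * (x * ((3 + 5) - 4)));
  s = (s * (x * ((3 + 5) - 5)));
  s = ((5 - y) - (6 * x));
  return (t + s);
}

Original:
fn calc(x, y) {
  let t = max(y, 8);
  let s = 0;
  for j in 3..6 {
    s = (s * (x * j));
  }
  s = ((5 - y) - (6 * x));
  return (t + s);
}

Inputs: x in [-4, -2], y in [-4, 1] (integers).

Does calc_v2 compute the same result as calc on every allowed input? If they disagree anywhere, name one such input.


Reading the diff, among the changes: arithmetic usage differs, local variable names differ, min/max/abs usage differs, loop structure differs, constant usage differs, statement counts differ.
As a probe, take x=-3, y=-4: calc runs t becomes 8; next s becomes 0; next at j=3:; next s becomes 0; next at j=4:; next s becomes 0; next at j=5:; next s becomes 0; next s becomes 27; next final value 35; calc_v2 runs t becomes 8; next s becomes 0; next s becomes 0; next s becomes 0; next s becomes 0; next s becomes 27; next final value 35; both end at 35.
Across all 18 domain points the two functions coincide.
verdict: equivalent
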